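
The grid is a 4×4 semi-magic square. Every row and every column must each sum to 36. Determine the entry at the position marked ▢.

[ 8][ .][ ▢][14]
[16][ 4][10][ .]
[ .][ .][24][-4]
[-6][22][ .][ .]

Row 2 must total 36; the given cells sum to 30, so (2,4) = 6.
Column 1: 8 + 16 + (-6) + ? = 36, so (3,1) = 18.
Column 4 needs 36; the known cells sum to 16, so (4,4) = 20.
The remaining cell in row 3 is (3,2) = 36 − 38 = -2.
Using row 4: -6 + 22 + 20 + ? → (4,3) = 36 − 36 = 0.
From column 2, 36 − (4 + (-2) + 22) gives (1,2) = 12.
Column 3 must total 36; the given cells sum to 34, so (1,3) = 2.

2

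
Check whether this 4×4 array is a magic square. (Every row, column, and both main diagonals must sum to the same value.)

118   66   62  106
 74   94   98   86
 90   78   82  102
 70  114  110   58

Yes

Row 1: 118 + 66 + 62 + 106 = 352.
Row 2: 74 + 94 + 98 + 86 = 352.
Row 3: 90 + 78 + 82 + 102 = 352.
Row 4: 70 + 114 + 110 + 58 = 352.
Column 1: 118 + 74 + 90 + 70 = 352.
Column 2: 66 + 94 + 78 + 114 = 352.
Column 3: 62 + 98 + 82 + 110 = 352.
Column 4: 106 + 86 + 102 + 58 = 352.
Main diagonal: 118 + 94 + 82 + 58 = 352.
Anti-diagonal: 106 + 98 + 78 + 70 = 352.
All lines sum to 352.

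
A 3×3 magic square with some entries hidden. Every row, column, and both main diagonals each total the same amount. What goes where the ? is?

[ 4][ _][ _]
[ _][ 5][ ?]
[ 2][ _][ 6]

1

Main diagonal is complete and sums to 15; that is the magic constant.
Row 3: 2 + 6 + ? = 15, so (3,2) = 7.
The remaining cell in column 1 is (2,1) = 15 − 6 = 9.
The remaining cell in column 2 is (1,2) = 15 − 12 = 3.
From anti-diagonal, 15 − (5 + 2) gives (1,3) = 8.
Row 2 needs 15; the known cells sum to 14, so (2,3) = 1.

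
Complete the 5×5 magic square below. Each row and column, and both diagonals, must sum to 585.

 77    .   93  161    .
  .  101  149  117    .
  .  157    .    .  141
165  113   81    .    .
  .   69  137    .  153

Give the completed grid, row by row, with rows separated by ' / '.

77 145 93 161 109 / 133 101 149 117 85 / 89 157 125 73 141 / 165 113 81 129 97 / 121 69 137 105 153

Column 2 must total 585; the given cells sum to 440, so (1,2) = 145.
The remaining cell in column 3 is (3,3) = 585 − 460 = 125.
Main diagonal must total 585; the given cells sum to 456, so (4,4) = 129.
Using row 1: 77 + 145 + 93 + 161 + ? → (1,5) = 585 − 476 = 109.
Row 4 must total 585; the given cells sum to 488, so (4,5) = 97.
Column 5 must total 585; the given cells sum to 500, so (2,5) = 85.
Anti-diagonal must total 585; the given cells sum to 464, so (5,1) = 121.
Row 2 must total 585; the given cells sum to 452, so (2,1) = 133.
Row 5 needs 585; the known cells sum to 480, so (5,4) = 105.
Using column 1: 77 + 133 + 165 + 121 + ? → (3,1) = 585 − 496 = 89.
Using column 4: 161 + 117 + 129 + 105 + ? → (3,4) = 585 − 512 = 73.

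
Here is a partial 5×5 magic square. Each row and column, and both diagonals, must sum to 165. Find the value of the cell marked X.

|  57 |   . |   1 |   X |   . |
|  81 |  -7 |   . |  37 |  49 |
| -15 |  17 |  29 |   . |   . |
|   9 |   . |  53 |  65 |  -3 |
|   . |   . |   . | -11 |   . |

13

Row 2 needs 165; the known cells sum to 160, so (2,3) = 5.
Row 4 needs 165; the known cells sum to 124, so (4,2) = 41.
Column 1 must total 165; the given cells sum to 132, so (5,1) = 33.
Column 3 must total 165; the given cells sum to 88, so (5,3) = 77.
Main diagonal needs 165; the known cells sum to 144, so (5,5) = 21.
Using anti-diagonal: 37 + 29 + 41 + 33 + ? → (1,5) = 165 − 140 = 25.
Using row 5: 33 + 77 + (-11) + 21 + ? → (5,2) = 165 − 120 = 45.
Column 2 must total 165; the given cells sum to 96, so (1,2) = 69.
Column 5 must total 165; the given cells sum to 92, so (3,5) = 73.
Using row 1: 57 + 69 + 1 + 25 + ? → (1,4) = 165 − 152 = 13.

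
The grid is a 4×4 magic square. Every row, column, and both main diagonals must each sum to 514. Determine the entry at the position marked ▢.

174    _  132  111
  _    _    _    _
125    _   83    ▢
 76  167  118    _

Row 1 needs 514; the known cells sum to 417, so (1,2) = 97.
From row 4, 514 − (76 + 167 + 118) gives (4,4) = 153.
From column 1, 514 − (174 + 125 + 76) gives (2,1) = 139.
Column 3: 132 + 83 + 118 + ? = 514, so (2,3) = 181.
Main diagonal must total 514; the given cells sum to 410, so (2,2) = 104.
Anti-diagonal must total 514; the given cells sum to 368, so (3,2) = 146.
From row 2, 514 − (139 + 104 + 181) gives (2,4) = 90.
From row 3, 514 − (125 + 146 + 83) gives (3,4) = 160.

160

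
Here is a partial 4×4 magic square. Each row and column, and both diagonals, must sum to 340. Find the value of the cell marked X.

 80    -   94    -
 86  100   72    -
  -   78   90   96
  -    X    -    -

Row 2: 86 + 100 + 72 + ? = 340, so (2,4) = 82.
Row 3: 78 + 90 + 96 + ? = 340, so (3,1) = 76.
Column 1 must total 340; the given cells sum to 242, so (4,1) = 98.
Column 3 must total 340; the given cells sum to 256, so (4,3) = 84.
From main diagonal, 340 − (80 + 100 + 90) gives (4,4) = 70.
Anti-diagonal: 72 + 78 + 98 + ? = 340, so (1,4) = 92.
Using row 1: 80 + 94 + 92 + ? → (1,2) = 340 − 266 = 74.
Row 4: 98 + 84 + 70 + ? = 340, so (4,2) = 88.

88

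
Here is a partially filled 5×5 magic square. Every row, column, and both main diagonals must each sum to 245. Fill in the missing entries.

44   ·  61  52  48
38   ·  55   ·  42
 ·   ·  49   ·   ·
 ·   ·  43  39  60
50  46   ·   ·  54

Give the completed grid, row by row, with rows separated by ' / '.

Row 1: 44 + 61 + 52 + 48 + ? = 245, so (1,2) = 40.
Column 3: 61 + 55 + 49 + 43 + ? = 245, so (5,3) = 37.
Using column 5: 48 + 42 + 60 + 54 + ? → (3,5) = 245 − 204 = 41.
Main diagonal needs 245; the known cells sum to 186, so (2,2) = 59.
From row 2, 245 − (38 + 59 + 55 + 42) gives (2,4) = 51.
Row 5 must total 245; the given cells sum to 187, so (5,4) = 58.
Column 4: 52 + 51 + 39 + 58 + ? = 245, so (3,4) = 45.
Using anti-diagonal: 48 + 51 + 49 + 50 + ? → (4,2) = 245 − 198 = 47.
The remaining cell in row 4 is (4,1) = 245 − 189 = 56.
Column 1: 44 + 38 + 56 + 50 + ? = 245, so (3,1) = 57.
From column 2, 245 − (40 + 59 + 47 + 46) gives (3,2) = 53.

44 40 61 52 48 / 38 59 55 51 42 / 57 53 49 45 41 / 56 47 43 39 60 / 50 46 37 58 54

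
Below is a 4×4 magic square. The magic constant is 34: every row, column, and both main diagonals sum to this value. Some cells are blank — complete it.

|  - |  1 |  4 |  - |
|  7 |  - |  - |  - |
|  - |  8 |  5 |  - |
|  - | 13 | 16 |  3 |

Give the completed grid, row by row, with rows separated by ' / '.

14 1 4 15 / 7 12 9 6 / 11 8 5 10 / 2 13 16 3

The remaining cell in row 4 is (4,1) = 34 − 32 = 2.
Column 2 must total 34; the given cells sum to 22, so (2,2) = 12.
From column 3, 34 − (4 + 5 + 16) gives (2,3) = 9.
The remaining cell in main diagonal is (1,1) = 34 − 20 = 14.
From anti-diagonal, 34 − (9 + 8 + 2) gives (1,4) = 15.
From row 2, 34 − (7 + 12 + 9) gives (2,4) = 6.
The remaining cell in column 1 is (3,1) = 34 − 23 = 11.
Column 4 needs 34; the known cells sum to 24, so (3,4) = 10.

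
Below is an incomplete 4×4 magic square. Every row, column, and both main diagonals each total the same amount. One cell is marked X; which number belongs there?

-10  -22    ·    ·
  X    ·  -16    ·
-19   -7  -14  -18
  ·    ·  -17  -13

-9

Row 3 is complete and sums to -58; that is the magic constant.
From column 3, -58 − (-16 + (-14) + (-17)) gives (1,3) = -11.
Main diagonal: -10 + (-14) + (-13) + ? = -58, so (2,2) = -21.
Using row 1: -10 + (-22) + (-11) + ? → (1,4) = -58 − (-43) = -15.
The remaining cell in column 2 is (4,2) = -58 − (-50) = -8.
Column 4 needs -58; the known cells sum to -46, so (2,4) = -12.
Anti-diagonal needs -58; the known cells sum to -38, so (4,1) = -20.
Row 2 needs -58; the known cells sum to -49, so (2,1) = -9.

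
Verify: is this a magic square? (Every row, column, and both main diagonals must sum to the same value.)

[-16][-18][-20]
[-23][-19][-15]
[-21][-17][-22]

Row 1: -16 + (-18) + (-20) = -54.
Row 2: -23 + (-19) + (-15) = -57.
Row 3: -21 + (-17) + (-22) = -60.
Column 1: -16 + (-23) + (-21) = -60.
Column 2: -18 + (-19) + (-17) = -54.
Column 3: -20 + (-15) + (-22) = -57.
Main diagonal: -16 + (-19) + (-22) = -57.
Anti-diagonal: -20 + (-19) + (-21) = -60.

No — row 2 sums to -57 but row 1 sums to -54.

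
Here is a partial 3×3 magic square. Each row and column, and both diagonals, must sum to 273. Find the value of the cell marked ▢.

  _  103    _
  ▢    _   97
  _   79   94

Row 3 needs 273; the known cells sum to 173, so (3,1) = 100.
From column 2, 273 − (103 + 79) gives (2,2) = 91.
The remaining cell in column 3 is (1,3) = 273 − 191 = 82.
Main diagonal needs 273; the known cells sum to 185, so (1,1) = 88.
Row 2: 91 + 97 + ? = 273, so (2,1) = 85.

85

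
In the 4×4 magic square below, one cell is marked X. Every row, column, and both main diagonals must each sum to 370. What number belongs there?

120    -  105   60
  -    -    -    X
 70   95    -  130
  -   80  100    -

115

From row 1, 370 − (120 + 105 + 60) gives (1,2) = 85.
Row 3 must total 370; the given cells sum to 295, so (3,3) = 75.
The remaining cell in column 2 is (2,2) = 370 − 260 = 110.
Column 3: 105 + 75 + 100 + ? = 370, so (2,3) = 90.
Main diagonal must total 370; the given cells sum to 305, so (4,4) = 65.
Anti-diagonal needs 370; the known cells sum to 245, so (4,1) = 125.
Column 1 needs 370; the known cells sum to 315, so (2,1) = 55.
Column 4: 60 + 130 + 65 + ? = 370, so (2,4) = 115.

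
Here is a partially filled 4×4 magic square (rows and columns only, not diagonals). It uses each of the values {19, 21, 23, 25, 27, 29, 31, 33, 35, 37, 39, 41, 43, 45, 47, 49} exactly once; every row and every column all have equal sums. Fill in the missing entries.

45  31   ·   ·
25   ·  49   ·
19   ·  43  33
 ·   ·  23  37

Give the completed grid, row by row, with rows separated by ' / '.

The 16 entries sum to 544, so each line sums to 544/4 = 136.
Row 3 must total 136; the given cells sum to 95, so (3,2) = 41.
Column 1 needs 136; the known cells sum to 89, so (4,1) = 47.
Column 3 must total 136; the given cells sum to 115, so (1,3) = 21.
Row 1 must total 136; the given cells sum to 97, so (1,4) = 39.
Using row 4: 47 + 23 + 37 + ? → (4,2) = 136 − 107 = 29.
Column 2: 31 + 41 + 29 + ? = 136, so (2,2) = 35.
Column 4 needs 136; the known cells sum to 109, so (2,4) = 27.

45 31 21 39 / 25 35 49 27 / 19 41 43 33 / 47 29 23 37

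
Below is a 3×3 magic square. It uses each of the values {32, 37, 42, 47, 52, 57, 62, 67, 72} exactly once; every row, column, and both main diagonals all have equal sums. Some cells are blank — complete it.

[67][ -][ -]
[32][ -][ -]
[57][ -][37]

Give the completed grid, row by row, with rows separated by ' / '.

The 9 entries sum to 468, so each line sums to 468/3 = 156.
Row 3 needs 156; the known cells sum to 94, so (3,2) = 62.
From main diagonal, 156 − (67 + 37) gives (2,2) = 52.
Anti-diagonal needs 156; the known cells sum to 109, so (1,3) = 47.
From row 1, 156 − (67 + 47) gives (1,2) = 42.
The remaining cell in row 2 is (2,3) = 156 − 84 = 72.

67 42 47 / 32 52 72 / 57 62 37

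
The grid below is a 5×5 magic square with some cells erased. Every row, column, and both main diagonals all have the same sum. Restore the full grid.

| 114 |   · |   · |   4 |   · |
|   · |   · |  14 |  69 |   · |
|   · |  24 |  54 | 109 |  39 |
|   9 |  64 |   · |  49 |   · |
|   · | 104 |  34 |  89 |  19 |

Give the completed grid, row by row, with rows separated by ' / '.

114 44 99 4 59 / 29 84 14 69 124 / 94 24 54 109 39 / 9 64 119 49 79 / 74 104 34 89 19

Column 4 is already complete: 4 + 69 + 109 + 49 + 89 = 320, so that is the magic constant.
Using row 3: 24 + 54 + 109 + 39 + ? → (3,1) = 320 − 226 = 94.
Row 5: 104 + 34 + 89 + 19 + ? = 320, so (5,1) = 74.
The remaining cell in column 1 is (2,1) = 320 − 291 = 29.
Main diagonal needs 320; the known cells sum to 236, so (2,2) = 84.
Anti-diagonal: 69 + 54 + 64 + 74 + ? = 320, so (1,5) = 59.
Row 2 must total 320; the given cells sum to 196, so (2,5) = 124.
Column 2 must total 320; the given cells sum to 276, so (1,2) = 44.
Column 5 needs 320; the known cells sum to 241, so (4,5) = 79.
Using row 1: 114 + 44 + 4 + 59 + ? → (1,3) = 320 − 221 = 99.
Using row 4: 9 + 64 + 49 + 79 + ? → (4,3) = 320 − 201 = 119.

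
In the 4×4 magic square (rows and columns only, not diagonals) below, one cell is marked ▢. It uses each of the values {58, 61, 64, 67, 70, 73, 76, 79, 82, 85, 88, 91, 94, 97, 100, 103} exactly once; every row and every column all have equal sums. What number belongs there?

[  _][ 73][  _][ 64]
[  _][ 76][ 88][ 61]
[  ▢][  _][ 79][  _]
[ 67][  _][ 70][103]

58

The 16 entries sum to 1288, so each line sums to 1288/4 = 322.
Using row 2: 76 + 88 + 61 + ? → (2,1) = 322 − 225 = 97.
Row 4 must total 322; the given cells sum to 240, so (4,2) = 82.
The remaining cell in column 2 is (3,2) = 322 − 231 = 91.
Column 3 needs 322; the known cells sum to 237, so (1,3) = 85.
Using column 4: 64 + 61 + 103 + ? → (3,4) = 322 − 228 = 94.
Row 1: 73 + 85 + 64 + ? = 322, so (1,1) = 100.
The remaining cell in row 3 is (3,1) = 322 − 264 = 58.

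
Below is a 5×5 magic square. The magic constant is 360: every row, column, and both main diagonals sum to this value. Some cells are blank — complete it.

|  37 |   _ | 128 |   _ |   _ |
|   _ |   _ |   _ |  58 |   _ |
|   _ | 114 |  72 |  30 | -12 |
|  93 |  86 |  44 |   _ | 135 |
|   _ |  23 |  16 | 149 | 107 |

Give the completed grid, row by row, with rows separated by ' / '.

Using row 3: 114 + 72 + 30 + (-12) + ? → (3,1) = 360 − 204 = 156.
Row 4 needs 360; the known cells sum to 358, so (4,4) = 2.
The remaining cell in row 5 is (5,1) = 360 − 295 = 65.
From column 1, 360 − (37 + 156 + 93 + 65) gives (2,1) = 9.
Column 3: 128 + 72 + 44 + 16 + ? = 360, so (2,3) = 100.
Using column 4: 58 + 30 + 2 + 149 + ? → (1,4) = 360 − 239 = 121.
The remaining cell in main diagonal is (2,2) = 360 − 218 = 142.
From anti-diagonal, 360 − (58 + 72 + 86 + 65) gives (1,5) = 79.
Row 1 must total 360; the given cells sum to 365, so (1,2) = -5.
From row 2, 360 − (9 + 142 + 100 + 58) gives (2,5) = 51.

37 -5 128 121 79 / 9 142 100 58 51 / 156 114 72 30 -12 / 93 86 44 2 135 / 65 23 16 149 107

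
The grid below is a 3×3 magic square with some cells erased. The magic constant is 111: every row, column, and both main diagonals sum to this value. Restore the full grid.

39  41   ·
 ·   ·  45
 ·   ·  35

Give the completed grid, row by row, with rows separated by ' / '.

39 41 31 / 29 37 45 / 43 33 35

Row 1 must total 111; the given cells sum to 80, so (1,3) = 31.
Main diagonal must total 111; the given cells sum to 74, so (2,2) = 37.
Anti-diagonal: 31 + 37 + ? = 111, so (3,1) = 43.
Row 2 needs 111; the known cells sum to 82, so (2,1) = 29.
The remaining cell in row 3 is (3,2) = 111 − 78 = 33.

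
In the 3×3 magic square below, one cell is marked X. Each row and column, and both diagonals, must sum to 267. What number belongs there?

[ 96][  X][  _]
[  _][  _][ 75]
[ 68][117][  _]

Row 3: 68 + 117 + ? = 267, so (3,3) = 82.
The remaining cell in column 1 is (2,1) = 267 − 164 = 103.
Using column 3: 75 + 82 + ? → (1,3) = 267 − 157 = 110.
Main diagonal: 96 + 82 + ? = 267, so (2,2) = 89.
Row 1 needs 267; the known cells sum to 206, so (1,2) = 61.

61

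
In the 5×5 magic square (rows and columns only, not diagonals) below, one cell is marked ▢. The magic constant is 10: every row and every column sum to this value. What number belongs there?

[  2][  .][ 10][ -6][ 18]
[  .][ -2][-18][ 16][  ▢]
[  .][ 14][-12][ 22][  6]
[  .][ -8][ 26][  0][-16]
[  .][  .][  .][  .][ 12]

-10

From row 1, 10 − (2 + 10 + (-6) + 18) gives (1,2) = -14.
From row 3, 10 − (14 + (-12) + 22 + 6) gives (3,1) = -20.
Row 4: -8 + 26 + 0 + (-16) + ? = 10, so (4,1) = 8.
From column 2, 10 − (-14 + (-2) + 14 + (-8)) gives (5,2) = 20.
Column 3 must total 10; the given cells sum to 6, so (5,3) = 4.
The remaining cell in column 4 is (5,4) = 10 − 32 = -22.
The remaining cell in column 5 is (2,5) = 10 − 20 = -10.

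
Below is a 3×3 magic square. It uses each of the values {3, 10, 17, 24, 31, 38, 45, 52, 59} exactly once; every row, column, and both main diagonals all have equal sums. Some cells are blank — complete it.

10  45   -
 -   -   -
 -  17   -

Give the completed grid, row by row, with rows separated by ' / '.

10 45 38 / 59 31 3 / 24 17 52

The 9 entries sum to 279, so each line sums to 279/3 = 93.
Row 1: 10 + 45 + ? = 93, so (1,3) = 38.
Column 2: 45 + 17 + ? = 93, so (2,2) = 31.
The remaining cell in main diagonal is (3,3) = 93 − 41 = 52.
Anti-diagonal: 38 + 31 + ? = 93, so (3,1) = 24.
Column 1 needs 93; the known cells sum to 34, so (2,1) = 59.
Using column 3: 38 + 52 + ? → (2,3) = 93 − 90 = 3.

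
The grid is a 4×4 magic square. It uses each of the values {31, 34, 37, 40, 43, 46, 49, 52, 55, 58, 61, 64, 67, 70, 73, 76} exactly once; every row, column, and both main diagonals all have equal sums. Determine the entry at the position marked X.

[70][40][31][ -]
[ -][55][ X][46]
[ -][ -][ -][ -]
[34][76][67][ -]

The 16 entries sum to 856, so each line sums to 856/4 = 214.
Row 1 must total 214; the given cells sum to 141, so (1,4) = 73.
Row 4 must total 214; the given cells sum to 177, so (4,4) = 37.
Column 2 must total 214; the given cells sum to 171, so (3,2) = 43.
The remaining cell in column 4 is (3,4) = 214 − 156 = 58.
From main diagonal, 214 − (70 + 55 + 37) gives (3,3) = 52.
From anti-diagonal, 214 − (73 + 43 + 34) gives (2,3) = 64.

64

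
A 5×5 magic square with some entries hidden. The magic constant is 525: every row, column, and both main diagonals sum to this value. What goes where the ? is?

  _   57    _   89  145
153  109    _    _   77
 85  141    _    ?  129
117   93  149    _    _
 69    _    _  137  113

73

The remaining cell in column 1 is (1,1) = 525 − 424 = 101.
From column 2, 525 − (57 + 109 + 141 + 93) gives (5,2) = 125.
Column 5 must total 525; the given cells sum to 464, so (4,5) = 61.
Row 1 must total 525; the given cells sum to 392, so (1,3) = 133.
Using row 4: 117 + 93 + 149 + 61 + ? → (4,4) = 525 − 420 = 105.
Row 5: 69 + 125 + 137 + 113 + ? = 525, so (5,3) = 81.
From main diagonal, 525 − (101 + 109 + 105 + 113) gives (3,3) = 97.
Using anti-diagonal: 145 + 97 + 93 + 69 + ? → (2,4) = 525 − 404 = 121.
From row 2, 525 − (153 + 109 + 121 + 77) gives (2,3) = 65.
Row 3 needs 525; the known cells sum to 452, so (3,4) = 73.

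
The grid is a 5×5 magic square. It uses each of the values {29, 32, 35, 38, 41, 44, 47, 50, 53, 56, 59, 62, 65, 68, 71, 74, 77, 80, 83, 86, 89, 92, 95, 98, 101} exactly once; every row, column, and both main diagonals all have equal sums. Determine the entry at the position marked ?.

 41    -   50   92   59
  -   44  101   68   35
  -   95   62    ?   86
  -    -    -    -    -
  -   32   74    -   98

29

The 25 entries sum to 1625, so each line sums to 1625/5 = 325.
Row 1: 41 + 50 + 92 + 59 + ? = 325, so (1,2) = 83.
The remaining cell in row 2 is (2,1) = 325 − 248 = 77.
From column 2, 325 − (83 + 44 + 95 + 32) gives (4,2) = 71.
Column 3 must total 325; the given cells sum to 287, so (4,3) = 38.
Column 5 needs 325; the known cells sum to 278, so (4,5) = 47.
From main diagonal, 325 − (41 + 44 + 62 + 98) gives (4,4) = 80.
Anti-diagonal: 59 + 68 + 62 + 71 + ? = 325, so (5,1) = 65.
Using row 4: 71 + 38 + 80 + 47 + ? → (4,1) = 325 − 236 = 89.
Row 5: 65 + 32 + 74 + 98 + ? = 325, so (5,4) = 56.
Column 1 must total 325; the given cells sum to 272, so (3,1) = 53.
Column 4: 92 + 68 + 80 + 56 + ? = 325, so (3,4) = 29.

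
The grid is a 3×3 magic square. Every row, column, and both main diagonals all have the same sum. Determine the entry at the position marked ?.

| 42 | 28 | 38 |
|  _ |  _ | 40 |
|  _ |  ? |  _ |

44

Row 1 is complete and sums to 108; that is the magic constant.
Using column 3: 38 + 40 + ? → (3,3) = 108 − 78 = 30.
From main diagonal, 108 − (42 + 30) gives (2,2) = 36.
Anti-diagonal must total 108; the given cells sum to 74, so (3,1) = 34.
From row 2, 108 − (36 + 40) gives (2,1) = 32.
Row 3: 34 + 30 + ? = 108, so (3,2) = 44.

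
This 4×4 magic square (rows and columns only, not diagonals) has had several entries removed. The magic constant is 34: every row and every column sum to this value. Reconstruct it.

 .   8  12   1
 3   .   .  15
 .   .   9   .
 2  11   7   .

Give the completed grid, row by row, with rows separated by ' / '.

13 8 12 1 / 3 10 6 15 / 16 5 9 4 / 2 11 7 14

Row 1: 8 + 12 + 1 + ? = 34, so (1,1) = 13.
The remaining cell in row 4 is (4,4) = 34 − 20 = 14.
Column 1: 13 + 3 + 2 + ? = 34, so (3,1) = 16.
Column 3 must total 34; the given cells sum to 28, so (2,3) = 6.
Using column 4: 1 + 15 + 14 + ? → (3,4) = 34 − 30 = 4.
Row 2 needs 34; the known cells sum to 24, so (2,2) = 10.
Using row 3: 16 + 9 + 4 + ? → (3,2) = 34 − 29 = 5.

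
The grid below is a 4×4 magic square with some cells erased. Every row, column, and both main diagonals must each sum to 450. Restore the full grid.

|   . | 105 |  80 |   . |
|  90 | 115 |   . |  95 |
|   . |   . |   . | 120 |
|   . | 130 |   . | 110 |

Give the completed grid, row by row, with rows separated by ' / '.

Row 2 needs 450; the known cells sum to 300, so (2,3) = 150.
Column 2 needs 450; the known cells sum to 350, so (3,2) = 100.
The remaining cell in column 4 is (1,4) = 450 − 325 = 125.
Anti-diagonal needs 450; the known cells sum to 375, so (4,1) = 75.
Using row 1: 105 + 80 + 125 + ? → (1,1) = 450 − 310 = 140.
From row 4, 450 − (75 + 130 + 110) gives (4,3) = 135.
Column 1: 140 + 90 + 75 + ? = 450, so (3,1) = 145.
Column 3: 80 + 150 + 135 + ? = 450, so (3,3) = 85.

140 105 80 125 / 90 115 150 95 / 145 100 85 120 / 75 130 135 110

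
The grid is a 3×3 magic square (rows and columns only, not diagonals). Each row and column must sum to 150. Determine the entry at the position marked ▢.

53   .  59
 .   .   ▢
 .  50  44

Using row 1: 53 + 59 + ? → (1,2) = 150 − 112 = 38.
The remaining cell in row 3 is (3,1) = 150 − 94 = 56.
Using column 1: 53 + 56 + ? → (2,1) = 150 − 109 = 41.
Column 2 must total 150; the given cells sum to 88, so (2,2) = 62.
Column 3 needs 150; the known cells sum to 103, so (2,3) = 47.

47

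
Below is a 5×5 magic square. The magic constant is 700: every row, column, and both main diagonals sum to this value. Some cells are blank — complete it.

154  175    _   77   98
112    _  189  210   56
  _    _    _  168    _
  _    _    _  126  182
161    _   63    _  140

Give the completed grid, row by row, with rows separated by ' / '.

154 175 196 77 98 / 112 133 189 210 56 / 70 91 147 168 224 / 203 84 105 126 182 / 161 217 63 119 140

From row 1, 700 − (154 + 175 + 77 + 98) gives (1,3) = 196.
From row 2, 700 − (112 + 189 + 210 + 56) gives (2,2) = 133.
Column 4 must total 700; the given cells sum to 581, so (5,4) = 119.
Column 5 needs 700; the known cells sum to 476, so (3,5) = 224.
Using main diagonal: 154 + 133 + 126 + 140 + ? → (3,3) = 700 − 553 = 147.
The remaining cell in anti-diagonal is (4,2) = 700 − 616 = 84.
Row 5 needs 700; the known cells sum to 483, so (5,2) = 217.
Column 2 must total 700; the given cells sum to 609, so (3,2) = 91.
From column 3, 700 − (196 + 189 + 147 + 63) gives (4,3) = 105.
Row 3: 91 + 147 + 168 + 224 + ? = 700, so (3,1) = 70.
From row 4, 700 − (84 + 105 + 126 + 182) gives (4,1) = 203.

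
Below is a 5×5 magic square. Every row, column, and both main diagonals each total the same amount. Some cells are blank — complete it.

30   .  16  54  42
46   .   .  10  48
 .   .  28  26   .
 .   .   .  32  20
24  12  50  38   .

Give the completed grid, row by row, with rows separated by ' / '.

30 18 16 54 42 / 46 34 22 10 48 / 52 40 28 26 14 / 8 56 44 32 20 / 24 12 50 38 36

Column 4 is already complete: 54 + 10 + 26 + 32 + 38 = 160, so that is the magic constant.
The remaining cell in row 1 is (1,2) = 160 − 142 = 18.
Using row 5: 24 + 12 + 50 + 38 + ? → (5,5) = 160 − 124 = 36.
Column 5: 42 + 48 + 20 + 36 + ? = 160, so (3,5) = 14.
Main diagonal must total 160; the given cells sum to 126, so (2,2) = 34.
Anti-diagonal needs 160; the known cells sum to 104, so (4,2) = 56.
From row 2, 160 − (46 + 34 + 10 + 48) gives (2,3) = 22.
The remaining cell in column 2 is (3,2) = 160 − 120 = 40.
Column 3 needs 160; the known cells sum to 116, so (4,3) = 44.
The remaining cell in row 3 is (3,1) = 160 − 108 = 52.
Row 4: 56 + 44 + 32 + 20 + ? = 160, so (4,1) = 8.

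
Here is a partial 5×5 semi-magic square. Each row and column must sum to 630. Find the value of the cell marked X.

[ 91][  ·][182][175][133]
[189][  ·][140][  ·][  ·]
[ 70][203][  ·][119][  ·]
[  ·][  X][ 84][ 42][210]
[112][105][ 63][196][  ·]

Row 1 must total 630; the given cells sum to 581, so (1,2) = 49.
Row 5 needs 630; the known cells sum to 476, so (5,5) = 154.
Using column 1: 91 + 189 + 70 + 112 + ? → (4,1) = 630 − 462 = 168.
Column 3 needs 630; the known cells sum to 469, so (3,3) = 161.
Column 4: 175 + 119 + 42 + 196 + ? = 630, so (2,4) = 98.
Row 3 must total 630; the given cells sum to 553, so (3,5) = 77.
Row 4 must total 630; the given cells sum to 504, so (4,2) = 126.

126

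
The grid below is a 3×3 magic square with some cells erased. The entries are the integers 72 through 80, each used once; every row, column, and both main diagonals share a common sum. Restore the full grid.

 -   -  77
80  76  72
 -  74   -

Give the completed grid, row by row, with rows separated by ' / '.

73 78 77 / 80 76 72 / 75 74 79

The entries are 72 through 80, which sum to 684, so each line sums to 684/3 = 228.
Column 2 must total 228; the given cells sum to 150, so (1,2) = 78.
Using column 3: 77 + 72 + ? → (3,3) = 228 − 149 = 79.
Main diagonal: 76 + 79 + ? = 228, so (1,1) = 73.
Anti-diagonal needs 228; the known cells sum to 153, so (3,1) = 75.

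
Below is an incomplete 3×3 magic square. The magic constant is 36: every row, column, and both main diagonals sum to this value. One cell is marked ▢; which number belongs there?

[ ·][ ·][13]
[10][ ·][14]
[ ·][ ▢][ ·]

16

The remaining cell in row 2 is (2,2) = 36 − 24 = 12.
From column 3, 36 − (13 + 14) gives (3,3) = 9.
From main diagonal, 36 − (12 + 9) gives (1,1) = 15.
Anti-diagonal: 13 + 12 + ? = 36, so (3,1) = 11.
Row 1 needs 36; the known cells sum to 28, so (1,2) = 8.
Using row 3: 11 + 9 + ? → (3,2) = 36 − 20 = 16.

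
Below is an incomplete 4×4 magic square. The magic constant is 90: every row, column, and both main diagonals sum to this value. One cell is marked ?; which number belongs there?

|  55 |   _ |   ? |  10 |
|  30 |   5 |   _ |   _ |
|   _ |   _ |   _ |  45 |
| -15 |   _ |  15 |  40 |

Row 4 must total 90; the given cells sum to 40, so (4,2) = 50.
Column 1: 55 + 30 + (-15) + ? = 90, so (3,1) = 20.
Using column 4: 10 + 45 + 40 + ? → (2,4) = 90 − 95 = -5.
Main diagonal: 55 + 5 + 40 + ? = 90, so (3,3) = -10.
From row 2, 90 − (30 + 5 + (-5)) gives (2,3) = 60.
Row 3 needs 90; the known cells sum to 55, so (3,2) = 35.
Using column 2: 5 + 35 + 50 + ? → (1,2) = 90 − 90 = 0.
Column 3 must total 90; the given cells sum to 65, so (1,3) = 25.

25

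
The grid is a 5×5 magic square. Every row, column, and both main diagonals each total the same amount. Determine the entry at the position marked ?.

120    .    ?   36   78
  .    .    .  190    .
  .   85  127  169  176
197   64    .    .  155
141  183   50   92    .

Anti-diagonal is complete and sums to 600; that is the magic constant.
From row 3, 600 − (85 + 127 + 169 + 176) gives (3,1) = 43.
Row 5 must total 600; the given cells sum to 466, so (5,5) = 134.
The remaining cell in column 1 is (2,1) = 600 − 501 = 99.
Column 4 needs 600; the known cells sum to 487, so (4,4) = 113.
Column 5 needs 600; the known cells sum to 543, so (2,5) = 57.
Main diagonal needs 600; the known cells sum to 494, so (2,2) = 106.
The remaining cell in row 2 is (2,3) = 600 − 452 = 148.
The remaining cell in row 4 is (4,3) = 600 − 529 = 71.
Column 2 must total 600; the given cells sum to 438, so (1,2) = 162.
From column 3, 600 − (148 + 127 + 71 + 50) gives (1,3) = 204.

204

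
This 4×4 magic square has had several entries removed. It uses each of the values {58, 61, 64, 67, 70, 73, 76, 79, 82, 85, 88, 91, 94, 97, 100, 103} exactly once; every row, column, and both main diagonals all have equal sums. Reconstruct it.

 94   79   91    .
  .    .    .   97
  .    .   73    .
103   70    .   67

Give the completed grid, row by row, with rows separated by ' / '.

94 79 91 58 / 61 88 76 97 / 64 85 73 100 / 103 70 82 67

The 16 entries sum to 1288, so each line sums to 1288/4 = 322.
Row 1: 94 + 79 + 91 + ? = 322, so (1,4) = 58.
Using row 4: 103 + 70 + 67 + ? → (4,3) = 322 − 240 = 82.
Column 3 must total 322; the given cells sum to 246, so (2,3) = 76.
Using column 4: 58 + 97 + 67 + ? → (3,4) = 322 − 222 = 100.
Main diagonal: 94 + 73 + 67 + ? = 322, so (2,2) = 88.
Anti-diagonal needs 322; the known cells sum to 237, so (3,2) = 85.
Row 2: 88 + 76 + 97 + ? = 322, so (2,1) = 61.
Using row 3: 85 + 73 + 100 + ? → (3,1) = 322 − 258 = 64.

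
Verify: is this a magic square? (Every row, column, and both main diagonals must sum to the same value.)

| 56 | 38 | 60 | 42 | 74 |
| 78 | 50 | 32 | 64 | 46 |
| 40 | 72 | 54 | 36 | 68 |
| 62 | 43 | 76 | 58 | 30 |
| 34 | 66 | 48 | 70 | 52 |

No — anti-diagonal sums to 269 but column 5 sums to 270.

Row 1: 56 + 38 + 60 + 42 + 74 = 270.
Row 2: 78 + 50 + 32 + 64 + 46 = 270.
Row 3: 40 + 72 + 54 + 36 + 68 = 270.
Row 4: 62 + 43 + 76 + 58 + 30 = 269.
Row 5: 34 + 66 + 48 + 70 + 52 = 270.
Column 1: 56 + 78 + 40 + 62 + 34 = 270.
Column 2: 38 + 50 + 72 + 43 + 66 = 269.
Column 3: 60 + 32 + 54 + 76 + 48 = 270.
Column 4: 42 + 64 + 36 + 58 + 70 = 270.
Column 5: 74 + 46 + 68 + 30 + 52 = 270.
Main diagonal: 56 + 50 + 54 + 58 + 52 = 270.
Anti-diagonal: 74 + 64 + 54 + 43 + 34 = 269.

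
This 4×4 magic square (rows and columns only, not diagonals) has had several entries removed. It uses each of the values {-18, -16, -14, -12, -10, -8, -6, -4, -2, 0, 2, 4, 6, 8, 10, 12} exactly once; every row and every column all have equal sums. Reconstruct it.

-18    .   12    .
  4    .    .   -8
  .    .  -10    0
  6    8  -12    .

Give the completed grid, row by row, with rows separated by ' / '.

The 16 entries sum to -48, so each line sums to -48/4 = -12.
The remaining cell in row 4 is (4,4) = -12 − 2 = -14.
From column 1, -12 − (-18 + 4 + 6) gives (3,1) = -4.
Column 3 needs -12; the known cells sum to -10, so (2,3) = -2.
Using column 4: -8 + 0 + (-14) + ? → (1,4) = -12 − (-22) = 10.
Row 1: -18 + 12 + 10 + ? = -12, so (1,2) = -16.
Row 2 must total -12; the given cells sum to -6, so (2,2) = -6.
From row 3, -12 − (-4 + (-10) + 0) gives (3,2) = 2.

-18 -16 12 10 / 4 -6 -2 -8 / -4 2 -10 0 / 6 8 -12 -14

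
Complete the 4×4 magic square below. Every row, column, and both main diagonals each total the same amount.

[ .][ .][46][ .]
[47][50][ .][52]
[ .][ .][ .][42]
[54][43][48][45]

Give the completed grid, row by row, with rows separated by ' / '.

40 53 46 51 / 47 50 41 52 / 49 44 55 42 / 54 43 48 45

Row 4 is already complete: 54 + 43 + 48 + 45 = 190, so that is the magic constant.
Row 2 must total 190; the given cells sum to 149, so (2,3) = 41.
Column 3 needs 190; the known cells sum to 135, so (3,3) = 55.
Column 4 needs 190; the known cells sum to 139, so (1,4) = 51.
From main diagonal, 190 − (50 + 55 + 45) gives (1,1) = 40.
Anti-diagonal must total 190; the given cells sum to 146, so (3,2) = 44.
Row 1 must total 190; the given cells sum to 137, so (1,2) = 53.
From row 3, 190 − (44 + 55 + 42) gives (3,1) = 49.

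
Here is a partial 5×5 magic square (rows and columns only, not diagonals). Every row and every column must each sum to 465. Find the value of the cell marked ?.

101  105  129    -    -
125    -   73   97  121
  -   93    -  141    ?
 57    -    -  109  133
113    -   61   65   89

45

Row 2: 125 + 73 + 97 + 121 + ? = 465, so (2,2) = 49.
Row 5 must total 465; the given cells sum to 328, so (5,2) = 137.
Using column 1: 101 + 125 + 57 + 113 + ? → (3,1) = 465 − 396 = 69.
From column 2, 465 − (105 + 49 + 93 + 137) gives (4,2) = 81.
Column 4: 97 + 141 + 109 + 65 + ? = 465, so (1,4) = 53.
Row 1 must total 465; the given cells sum to 388, so (1,5) = 77.
Row 4: 57 + 81 + 109 + 133 + ? = 465, so (4,3) = 85.
The remaining cell in column 3 is (3,3) = 465 − 348 = 117.
Using column 5: 77 + 121 + 133 + 89 + ? → (3,5) = 465 − 420 = 45.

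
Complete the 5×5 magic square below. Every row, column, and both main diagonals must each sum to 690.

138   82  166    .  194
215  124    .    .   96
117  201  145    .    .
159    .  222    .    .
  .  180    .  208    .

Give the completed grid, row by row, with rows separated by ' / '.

138 82 166 110 194 / 215 124 68 187 96 / 117 201 145 54 173 / 159 103 222 131 75 / 61 180 89 208 152

Row 1 must total 690; the given cells sum to 580, so (1,4) = 110.
From column 1, 690 − (138 + 215 + 117 + 159) gives (5,1) = 61.
Column 2 must total 690; the given cells sum to 587, so (4,2) = 103.
Using anti-diagonal: 194 + 145 + 103 + 61 + ? → (2,4) = 690 − 503 = 187.
Row 2: 215 + 124 + 187 + 96 + ? = 690, so (2,3) = 68.
Column 3 must total 690; the given cells sum to 601, so (5,3) = 89.
Using row 5: 61 + 180 + 89 + 208 + ? → (5,5) = 690 − 538 = 152.
Main diagonal: 138 + 124 + 145 + 152 + ? = 690, so (4,4) = 131.
The remaining cell in row 4 is (4,5) = 690 − 615 = 75.
Using column 4: 110 + 187 + 131 + 208 + ? → (3,4) = 690 − 636 = 54.
From column 5, 690 − (194 + 96 + 75 + 152) gives (3,5) = 173.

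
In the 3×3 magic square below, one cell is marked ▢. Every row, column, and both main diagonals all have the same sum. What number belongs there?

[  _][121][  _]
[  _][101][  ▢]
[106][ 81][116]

Row 3 is complete and sums to 303; that is the magic constant.
Main diagonal: 101 + 116 + ? = 303, so (1,1) = 86.
The remaining cell in anti-diagonal is (1,3) = 303 − 207 = 96.
Using column 1: 86 + 106 + ? → (2,1) = 303 − 192 = 111.
The remaining cell in column 3 is (2,3) = 303 − 212 = 91.

91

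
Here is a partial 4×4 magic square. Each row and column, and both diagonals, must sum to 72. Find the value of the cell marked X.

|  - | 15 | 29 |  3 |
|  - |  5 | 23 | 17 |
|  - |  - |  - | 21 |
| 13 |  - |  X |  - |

9

From row 1, 72 − (15 + 29 + 3) gives (1,1) = 25.
The remaining cell in row 2 is (2,1) = 72 − 45 = 27.
Column 1: 25 + 27 + 13 + ? = 72, so (3,1) = 7.
Column 4 needs 72; the known cells sum to 41, so (4,4) = 31.
Using main diagonal: 25 + 5 + 31 + ? → (3,3) = 72 − 61 = 11.
Anti-diagonal needs 72; the known cells sum to 39, so (3,2) = 33.
From column 2, 72 − (15 + 5 + 33) gives (4,2) = 19.
The remaining cell in column 3 is (4,3) = 72 − 63 = 9.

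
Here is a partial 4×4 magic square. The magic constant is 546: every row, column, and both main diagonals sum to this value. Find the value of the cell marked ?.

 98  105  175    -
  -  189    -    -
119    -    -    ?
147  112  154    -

161

Row 1: 98 + 105 + 175 + ? = 546, so (1,4) = 168.
Row 4 needs 546; the known cells sum to 413, so (4,4) = 133.
From column 1, 546 − (98 + 119 + 147) gives (2,1) = 182.
Column 2: 105 + 189 + 112 + ? = 546, so (3,2) = 140.
The remaining cell in main diagonal is (3,3) = 546 − 420 = 126.
The remaining cell in anti-diagonal is (2,3) = 546 − 455 = 91.
Row 2: 182 + 189 + 91 + ? = 546, so (2,4) = 84.
Row 3: 119 + 140 + 126 + ? = 546, so (3,4) = 161.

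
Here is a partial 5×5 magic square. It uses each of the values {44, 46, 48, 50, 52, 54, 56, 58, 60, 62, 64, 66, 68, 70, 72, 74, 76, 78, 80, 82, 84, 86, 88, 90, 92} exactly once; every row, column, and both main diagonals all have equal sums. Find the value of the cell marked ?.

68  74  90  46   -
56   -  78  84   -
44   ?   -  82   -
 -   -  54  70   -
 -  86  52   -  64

The 25 entries sum to 1700, so each line sums to 1700/5 = 340.
Row 1: 68 + 74 + 90 + 46 + ? = 340, so (1,5) = 62.
Column 3 must total 340; the given cells sum to 274, so (3,3) = 66.
Using column 4: 46 + 84 + 82 + 70 + ? → (5,4) = 340 − 282 = 58.
The remaining cell in main diagonal is (2,2) = 340 − 268 = 72.
Using row 2: 56 + 72 + 78 + 84 + ? → (2,5) = 340 − 290 = 50.
Using row 5: 86 + 52 + 58 + 64 + ? → (5,1) = 340 − 260 = 80.
Column 1 must total 340; the given cells sum to 248, so (4,1) = 92.
Anti-diagonal must total 340; the given cells sum to 292, so (4,2) = 48.
The remaining cell in row 4 is (4,5) = 340 − 264 = 76.
The remaining cell in column 2 is (3,2) = 340 − 280 = 60.

60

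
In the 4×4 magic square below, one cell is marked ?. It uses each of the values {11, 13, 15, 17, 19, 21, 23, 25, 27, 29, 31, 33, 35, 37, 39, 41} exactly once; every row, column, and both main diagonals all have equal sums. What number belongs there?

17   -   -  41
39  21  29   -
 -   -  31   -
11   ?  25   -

The 16 entries sum to 416, so each line sums to 416/4 = 104.
Row 2 needs 104; the known cells sum to 89, so (2,4) = 15.
The remaining cell in column 1 is (3,1) = 104 − 67 = 37.
From column 3, 104 − (29 + 31 + 25) gives (1,3) = 19.
Using main diagonal: 17 + 21 + 31 + ? → (4,4) = 104 − 69 = 35.
Using anti-diagonal: 41 + 29 + 11 + ? → (3,2) = 104 − 81 = 23.
Using row 1: 17 + 19 + 41 + ? → (1,2) = 104 − 77 = 27.
Using row 3: 37 + 23 + 31 + ? → (3,4) = 104 − 91 = 13.
Row 4 must total 104; the given cells sum to 71, so (4,2) = 33.

33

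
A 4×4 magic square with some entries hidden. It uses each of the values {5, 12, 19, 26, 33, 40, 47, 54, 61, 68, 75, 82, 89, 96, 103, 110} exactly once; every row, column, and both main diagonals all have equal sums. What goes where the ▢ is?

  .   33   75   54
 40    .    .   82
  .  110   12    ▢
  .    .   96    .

5

The 16 entries sum to 920, so each line sums to 920/4 = 230.
From row 1, 230 − (33 + 75 + 54) gives (1,1) = 68.
Using column 3: 75 + 12 + 96 + ? → (2,3) = 230 − 183 = 47.
Anti-diagonal needs 230; the known cells sum to 211, so (4,1) = 19.
From row 2, 230 − (40 + 47 + 82) gives (2,2) = 61.
Using column 1: 68 + 40 + 19 + ? → (3,1) = 230 − 127 = 103.
Column 2 needs 230; the known cells sum to 204, so (4,2) = 26.
The remaining cell in main diagonal is (4,4) = 230 − 141 = 89.
The remaining cell in row 3 is (3,4) = 230 − 225 = 5.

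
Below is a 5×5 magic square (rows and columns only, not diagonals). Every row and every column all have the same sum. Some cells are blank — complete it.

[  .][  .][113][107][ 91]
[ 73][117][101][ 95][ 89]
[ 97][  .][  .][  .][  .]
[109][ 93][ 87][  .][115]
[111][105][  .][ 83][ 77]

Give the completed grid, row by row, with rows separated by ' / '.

85 79 113 107 91 / 73 117 101 95 89 / 97 81 75 119 103 / 109 93 87 71 115 / 111 105 99 83 77

Row 2 is already complete: 73 + 117 + 101 + 95 + 89 = 475, so that is the magic constant.
Row 4 must total 475; the given cells sum to 404, so (4,4) = 71.
Using row 5: 111 + 105 + 83 + 77 + ? → (5,3) = 475 − 376 = 99.
From column 1, 475 − (73 + 97 + 109 + 111) gives (1,1) = 85.
Column 3 needs 475; the known cells sum to 400, so (3,3) = 75.
Using column 4: 107 + 95 + 71 + 83 + ? → (3,4) = 475 − 356 = 119.
From column 5, 475 − (91 + 89 + 115 + 77) gives (3,5) = 103.
Row 1 needs 475; the known cells sum to 396, so (1,2) = 79.
Row 3: 97 + 75 + 119 + 103 + ? = 475, so (3,2) = 81.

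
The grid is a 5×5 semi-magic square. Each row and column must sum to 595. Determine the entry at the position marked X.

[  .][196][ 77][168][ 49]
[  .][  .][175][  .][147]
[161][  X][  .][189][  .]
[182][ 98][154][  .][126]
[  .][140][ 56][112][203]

42

Row 1 needs 595; the known cells sum to 490, so (1,1) = 105.
Using row 4: 182 + 98 + 154 + 126 + ? → (4,4) = 595 − 560 = 35.
Row 5 must total 595; the given cells sum to 511, so (5,1) = 84.
The remaining cell in column 1 is (2,1) = 595 − 532 = 63.
Using column 3: 77 + 175 + 154 + 56 + ? → (3,3) = 595 − 462 = 133.
Column 4: 168 + 189 + 35 + 112 + ? = 595, so (2,4) = 91.
From column 5, 595 − (49 + 147 + 126 + 203) gives (3,5) = 70.
From row 2, 595 − (63 + 175 + 91 + 147) gives (2,2) = 119.
Using row 3: 161 + 133 + 189 + 70 + ? → (3,2) = 595 − 553 = 42.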